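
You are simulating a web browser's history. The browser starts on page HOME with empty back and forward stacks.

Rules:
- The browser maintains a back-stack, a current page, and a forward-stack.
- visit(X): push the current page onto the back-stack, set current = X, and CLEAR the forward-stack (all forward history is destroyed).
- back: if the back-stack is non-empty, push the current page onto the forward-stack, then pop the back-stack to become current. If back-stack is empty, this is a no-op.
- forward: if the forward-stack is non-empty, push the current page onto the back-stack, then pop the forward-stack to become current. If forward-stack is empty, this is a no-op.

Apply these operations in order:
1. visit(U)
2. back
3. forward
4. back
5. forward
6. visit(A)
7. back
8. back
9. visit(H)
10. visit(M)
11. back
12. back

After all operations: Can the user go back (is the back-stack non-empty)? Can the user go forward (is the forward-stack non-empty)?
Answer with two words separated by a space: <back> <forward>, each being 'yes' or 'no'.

Answer: no yes

Derivation:
After 1 (visit(U)): cur=U back=1 fwd=0
After 2 (back): cur=HOME back=0 fwd=1
After 3 (forward): cur=U back=1 fwd=0
After 4 (back): cur=HOME back=0 fwd=1
After 5 (forward): cur=U back=1 fwd=0
After 6 (visit(A)): cur=A back=2 fwd=0
After 7 (back): cur=U back=1 fwd=1
After 8 (back): cur=HOME back=0 fwd=2
After 9 (visit(H)): cur=H back=1 fwd=0
After 10 (visit(M)): cur=M back=2 fwd=0
After 11 (back): cur=H back=1 fwd=1
After 12 (back): cur=HOME back=0 fwd=2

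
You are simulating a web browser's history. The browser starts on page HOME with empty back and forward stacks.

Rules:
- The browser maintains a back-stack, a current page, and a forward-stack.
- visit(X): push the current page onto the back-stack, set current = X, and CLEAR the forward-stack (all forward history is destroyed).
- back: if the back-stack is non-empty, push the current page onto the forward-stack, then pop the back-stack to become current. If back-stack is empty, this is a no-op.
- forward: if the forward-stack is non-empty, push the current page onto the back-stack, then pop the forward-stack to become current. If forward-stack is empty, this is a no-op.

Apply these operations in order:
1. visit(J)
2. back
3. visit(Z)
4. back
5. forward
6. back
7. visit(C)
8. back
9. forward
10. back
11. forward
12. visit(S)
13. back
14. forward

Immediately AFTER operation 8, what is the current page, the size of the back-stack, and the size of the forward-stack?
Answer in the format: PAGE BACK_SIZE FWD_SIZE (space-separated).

After 1 (visit(J)): cur=J back=1 fwd=0
After 2 (back): cur=HOME back=0 fwd=1
After 3 (visit(Z)): cur=Z back=1 fwd=0
After 4 (back): cur=HOME back=0 fwd=1
After 5 (forward): cur=Z back=1 fwd=0
After 6 (back): cur=HOME back=0 fwd=1
After 7 (visit(C)): cur=C back=1 fwd=0
After 8 (back): cur=HOME back=0 fwd=1

HOME 0 1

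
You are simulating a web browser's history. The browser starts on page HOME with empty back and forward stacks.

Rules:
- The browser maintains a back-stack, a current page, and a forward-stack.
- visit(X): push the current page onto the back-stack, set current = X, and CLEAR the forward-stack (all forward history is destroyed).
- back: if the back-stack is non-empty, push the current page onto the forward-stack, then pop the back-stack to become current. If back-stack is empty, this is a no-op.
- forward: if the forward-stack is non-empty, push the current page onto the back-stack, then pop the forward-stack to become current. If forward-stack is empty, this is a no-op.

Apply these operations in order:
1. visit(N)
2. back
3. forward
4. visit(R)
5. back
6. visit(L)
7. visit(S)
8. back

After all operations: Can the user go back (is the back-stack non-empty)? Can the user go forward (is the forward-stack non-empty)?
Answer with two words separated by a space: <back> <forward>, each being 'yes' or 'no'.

After 1 (visit(N)): cur=N back=1 fwd=0
After 2 (back): cur=HOME back=0 fwd=1
After 3 (forward): cur=N back=1 fwd=0
After 4 (visit(R)): cur=R back=2 fwd=0
After 5 (back): cur=N back=1 fwd=1
After 6 (visit(L)): cur=L back=2 fwd=0
After 7 (visit(S)): cur=S back=3 fwd=0
After 8 (back): cur=L back=2 fwd=1

Answer: yes yes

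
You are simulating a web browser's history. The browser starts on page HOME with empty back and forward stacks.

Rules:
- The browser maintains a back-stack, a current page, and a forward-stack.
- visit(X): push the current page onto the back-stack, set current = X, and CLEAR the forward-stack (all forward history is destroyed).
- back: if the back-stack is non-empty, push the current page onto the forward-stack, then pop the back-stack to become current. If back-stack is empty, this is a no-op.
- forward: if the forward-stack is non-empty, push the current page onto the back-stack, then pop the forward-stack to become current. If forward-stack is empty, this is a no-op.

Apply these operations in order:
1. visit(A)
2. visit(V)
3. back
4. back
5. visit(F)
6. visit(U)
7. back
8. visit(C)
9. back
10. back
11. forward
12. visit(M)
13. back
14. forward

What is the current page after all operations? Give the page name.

After 1 (visit(A)): cur=A back=1 fwd=0
After 2 (visit(V)): cur=V back=2 fwd=0
After 3 (back): cur=A back=1 fwd=1
After 4 (back): cur=HOME back=0 fwd=2
After 5 (visit(F)): cur=F back=1 fwd=0
After 6 (visit(U)): cur=U back=2 fwd=0
After 7 (back): cur=F back=1 fwd=1
After 8 (visit(C)): cur=C back=2 fwd=0
After 9 (back): cur=F back=1 fwd=1
After 10 (back): cur=HOME back=0 fwd=2
After 11 (forward): cur=F back=1 fwd=1
After 12 (visit(M)): cur=M back=2 fwd=0
After 13 (back): cur=F back=1 fwd=1
After 14 (forward): cur=M back=2 fwd=0

Answer: M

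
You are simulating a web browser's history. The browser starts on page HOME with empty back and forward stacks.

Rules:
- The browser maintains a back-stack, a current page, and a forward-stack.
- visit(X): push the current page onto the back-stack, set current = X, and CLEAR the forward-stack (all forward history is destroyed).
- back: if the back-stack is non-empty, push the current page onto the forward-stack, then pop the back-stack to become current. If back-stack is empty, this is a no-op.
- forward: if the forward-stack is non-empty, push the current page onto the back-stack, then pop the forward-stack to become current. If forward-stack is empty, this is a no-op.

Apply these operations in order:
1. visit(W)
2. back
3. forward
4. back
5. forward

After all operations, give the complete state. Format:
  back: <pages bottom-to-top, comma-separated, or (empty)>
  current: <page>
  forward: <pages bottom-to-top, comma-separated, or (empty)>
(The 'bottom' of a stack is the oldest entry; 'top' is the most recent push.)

Answer: back: HOME
current: W
forward: (empty)

Derivation:
After 1 (visit(W)): cur=W back=1 fwd=0
After 2 (back): cur=HOME back=0 fwd=1
After 3 (forward): cur=W back=1 fwd=0
After 4 (back): cur=HOME back=0 fwd=1
After 5 (forward): cur=W back=1 fwd=0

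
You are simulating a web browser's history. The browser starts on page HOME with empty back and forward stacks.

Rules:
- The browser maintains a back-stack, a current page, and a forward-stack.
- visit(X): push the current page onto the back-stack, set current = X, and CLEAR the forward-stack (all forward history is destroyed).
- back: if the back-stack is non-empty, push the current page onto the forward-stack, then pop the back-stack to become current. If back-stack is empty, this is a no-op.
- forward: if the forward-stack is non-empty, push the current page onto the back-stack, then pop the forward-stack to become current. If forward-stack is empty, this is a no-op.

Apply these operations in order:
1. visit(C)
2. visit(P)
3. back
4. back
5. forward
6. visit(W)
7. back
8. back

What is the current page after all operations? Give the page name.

Answer: HOME

Derivation:
After 1 (visit(C)): cur=C back=1 fwd=0
After 2 (visit(P)): cur=P back=2 fwd=0
After 3 (back): cur=C back=1 fwd=1
After 4 (back): cur=HOME back=0 fwd=2
After 5 (forward): cur=C back=1 fwd=1
After 6 (visit(W)): cur=W back=2 fwd=0
After 7 (back): cur=C back=1 fwd=1
After 8 (back): cur=HOME back=0 fwd=2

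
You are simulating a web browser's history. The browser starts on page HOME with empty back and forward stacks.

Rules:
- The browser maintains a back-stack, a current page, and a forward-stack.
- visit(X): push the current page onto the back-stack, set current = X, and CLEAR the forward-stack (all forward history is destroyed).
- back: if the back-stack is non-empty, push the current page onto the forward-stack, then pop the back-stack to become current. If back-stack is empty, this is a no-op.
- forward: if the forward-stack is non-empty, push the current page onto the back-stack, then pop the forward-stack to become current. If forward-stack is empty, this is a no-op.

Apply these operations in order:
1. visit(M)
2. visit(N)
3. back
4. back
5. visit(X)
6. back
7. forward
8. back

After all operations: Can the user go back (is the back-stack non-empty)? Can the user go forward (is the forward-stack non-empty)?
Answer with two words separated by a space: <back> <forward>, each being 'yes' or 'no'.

Answer: no yes

Derivation:
After 1 (visit(M)): cur=M back=1 fwd=0
After 2 (visit(N)): cur=N back=2 fwd=0
After 3 (back): cur=M back=1 fwd=1
After 4 (back): cur=HOME back=0 fwd=2
After 5 (visit(X)): cur=X back=1 fwd=0
After 6 (back): cur=HOME back=0 fwd=1
After 7 (forward): cur=X back=1 fwd=0
After 8 (back): cur=HOME back=0 fwd=1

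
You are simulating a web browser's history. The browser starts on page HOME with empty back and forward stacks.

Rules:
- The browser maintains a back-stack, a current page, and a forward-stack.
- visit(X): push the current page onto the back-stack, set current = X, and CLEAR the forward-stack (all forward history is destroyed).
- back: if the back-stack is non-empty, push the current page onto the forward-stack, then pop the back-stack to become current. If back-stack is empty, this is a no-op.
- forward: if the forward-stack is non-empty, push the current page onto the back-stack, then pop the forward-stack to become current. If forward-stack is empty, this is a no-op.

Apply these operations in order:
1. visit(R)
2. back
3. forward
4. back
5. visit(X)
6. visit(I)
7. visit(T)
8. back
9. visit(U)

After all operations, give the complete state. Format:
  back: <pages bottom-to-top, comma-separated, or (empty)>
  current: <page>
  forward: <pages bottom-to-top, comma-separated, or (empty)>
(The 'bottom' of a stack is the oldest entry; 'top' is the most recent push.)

After 1 (visit(R)): cur=R back=1 fwd=0
After 2 (back): cur=HOME back=0 fwd=1
After 3 (forward): cur=R back=1 fwd=0
After 4 (back): cur=HOME back=0 fwd=1
After 5 (visit(X)): cur=X back=1 fwd=0
After 6 (visit(I)): cur=I back=2 fwd=0
After 7 (visit(T)): cur=T back=3 fwd=0
After 8 (back): cur=I back=2 fwd=1
After 9 (visit(U)): cur=U back=3 fwd=0

Answer: back: HOME,X,I
current: U
forward: (empty)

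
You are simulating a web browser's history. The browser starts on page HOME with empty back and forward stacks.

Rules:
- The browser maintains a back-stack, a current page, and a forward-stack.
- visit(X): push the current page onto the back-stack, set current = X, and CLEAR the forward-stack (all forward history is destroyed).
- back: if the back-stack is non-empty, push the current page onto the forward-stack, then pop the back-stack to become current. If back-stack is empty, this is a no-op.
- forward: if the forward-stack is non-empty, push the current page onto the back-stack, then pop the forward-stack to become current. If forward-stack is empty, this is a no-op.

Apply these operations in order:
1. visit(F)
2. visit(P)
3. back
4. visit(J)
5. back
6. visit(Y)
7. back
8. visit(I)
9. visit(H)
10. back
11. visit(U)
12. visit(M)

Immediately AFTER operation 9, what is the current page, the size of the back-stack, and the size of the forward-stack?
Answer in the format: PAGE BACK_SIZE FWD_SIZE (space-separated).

After 1 (visit(F)): cur=F back=1 fwd=0
After 2 (visit(P)): cur=P back=2 fwd=0
After 3 (back): cur=F back=1 fwd=1
After 4 (visit(J)): cur=J back=2 fwd=0
After 5 (back): cur=F back=1 fwd=1
After 6 (visit(Y)): cur=Y back=2 fwd=0
After 7 (back): cur=F back=1 fwd=1
After 8 (visit(I)): cur=I back=2 fwd=0
After 9 (visit(H)): cur=H back=3 fwd=0

H 3 0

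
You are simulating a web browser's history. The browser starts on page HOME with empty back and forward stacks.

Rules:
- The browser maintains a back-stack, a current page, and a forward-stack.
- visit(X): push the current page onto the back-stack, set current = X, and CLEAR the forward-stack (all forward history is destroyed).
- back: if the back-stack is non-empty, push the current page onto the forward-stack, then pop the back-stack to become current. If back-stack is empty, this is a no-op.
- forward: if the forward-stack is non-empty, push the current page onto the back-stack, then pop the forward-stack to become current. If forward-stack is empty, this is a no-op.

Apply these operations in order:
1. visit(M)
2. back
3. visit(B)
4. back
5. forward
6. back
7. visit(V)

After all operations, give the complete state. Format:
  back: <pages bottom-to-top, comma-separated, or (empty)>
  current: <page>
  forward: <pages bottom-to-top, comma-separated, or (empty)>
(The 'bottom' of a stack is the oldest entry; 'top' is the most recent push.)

Answer: back: HOME
current: V
forward: (empty)

Derivation:
After 1 (visit(M)): cur=M back=1 fwd=0
After 2 (back): cur=HOME back=0 fwd=1
After 3 (visit(B)): cur=B back=1 fwd=0
After 4 (back): cur=HOME back=0 fwd=1
After 5 (forward): cur=B back=1 fwd=0
After 6 (back): cur=HOME back=0 fwd=1
After 7 (visit(V)): cur=V back=1 fwd=0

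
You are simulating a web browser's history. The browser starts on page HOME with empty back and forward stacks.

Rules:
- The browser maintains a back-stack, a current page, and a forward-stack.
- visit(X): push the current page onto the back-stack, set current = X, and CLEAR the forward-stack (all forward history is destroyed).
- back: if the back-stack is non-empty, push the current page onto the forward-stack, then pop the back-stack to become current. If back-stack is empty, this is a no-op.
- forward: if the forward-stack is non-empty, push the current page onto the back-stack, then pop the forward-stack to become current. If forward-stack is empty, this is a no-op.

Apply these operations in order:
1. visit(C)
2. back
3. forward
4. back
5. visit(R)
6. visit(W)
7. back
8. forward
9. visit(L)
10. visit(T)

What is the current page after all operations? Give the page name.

After 1 (visit(C)): cur=C back=1 fwd=0
After 2 (back): cur=HOME back=0 fwd=1
After 3 (forward): cur=C back=1 fwd=0
After 4 (back): cur=HOME back=0 fwd=1
After 5 (visit(R)): cur=R back=1 fwd=0
After 6 (visit(W)): cur=W back=2 fwd=0
After 7 (back): cur=R back=1 fwd=1
After 8 (forward): cur=W back=2 fwd=0
After 9 (visit(L)): cur=L back=3 fwd=0
After 10 (visit(T)): cur=T back=4 fwd=0

Answer: T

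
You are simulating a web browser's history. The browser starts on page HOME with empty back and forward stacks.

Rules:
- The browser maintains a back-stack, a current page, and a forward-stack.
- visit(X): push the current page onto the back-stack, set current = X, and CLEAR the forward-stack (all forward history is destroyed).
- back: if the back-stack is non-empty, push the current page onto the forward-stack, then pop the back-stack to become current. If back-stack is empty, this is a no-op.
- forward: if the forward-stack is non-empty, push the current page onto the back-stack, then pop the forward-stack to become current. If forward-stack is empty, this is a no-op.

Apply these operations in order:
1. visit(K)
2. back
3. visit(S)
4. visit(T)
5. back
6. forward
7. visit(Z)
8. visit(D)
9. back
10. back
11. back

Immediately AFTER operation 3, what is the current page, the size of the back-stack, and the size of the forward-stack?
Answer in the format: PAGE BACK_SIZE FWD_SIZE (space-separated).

After 1 (visit(K)): cur=K back=1 fwd=0
After 2 (back): cur=HOME back=0 fwd=1
After 3 (visit(S)): cur=S back=1 fwd=0

S 1 0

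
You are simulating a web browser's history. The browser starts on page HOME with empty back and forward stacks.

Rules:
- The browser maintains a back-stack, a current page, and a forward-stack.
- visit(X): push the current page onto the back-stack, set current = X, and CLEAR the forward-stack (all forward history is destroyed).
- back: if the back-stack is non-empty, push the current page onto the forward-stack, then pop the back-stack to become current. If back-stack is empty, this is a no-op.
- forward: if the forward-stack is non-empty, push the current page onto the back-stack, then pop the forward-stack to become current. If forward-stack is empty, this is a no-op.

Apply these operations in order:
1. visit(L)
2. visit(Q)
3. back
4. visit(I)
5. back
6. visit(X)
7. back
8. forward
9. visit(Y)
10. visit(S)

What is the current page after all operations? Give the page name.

Answer: S

Derivation:
After 1 (visit(L)): cur=L back=1 fwd=0
After 2 (visit(Q)): cur=Q back=2 fwd=0
After 3 (back): cur=L back=1 fwd=1
After 4 (visit(I)): cur=I back=2 fwd=0
After 5 (back): cur=L back=1 fwd=1
After 6 (visit(X)): cur=X back=2 fwd=0
After 7 (back): cur=L back=1 fwd=1
After 8 (forward): cur=X back=2 fwd=0
After 9 (visit(Y)): cur=Y back=3 fwd=0
After 10 (visit(S)): cur=S back=4 fwd=0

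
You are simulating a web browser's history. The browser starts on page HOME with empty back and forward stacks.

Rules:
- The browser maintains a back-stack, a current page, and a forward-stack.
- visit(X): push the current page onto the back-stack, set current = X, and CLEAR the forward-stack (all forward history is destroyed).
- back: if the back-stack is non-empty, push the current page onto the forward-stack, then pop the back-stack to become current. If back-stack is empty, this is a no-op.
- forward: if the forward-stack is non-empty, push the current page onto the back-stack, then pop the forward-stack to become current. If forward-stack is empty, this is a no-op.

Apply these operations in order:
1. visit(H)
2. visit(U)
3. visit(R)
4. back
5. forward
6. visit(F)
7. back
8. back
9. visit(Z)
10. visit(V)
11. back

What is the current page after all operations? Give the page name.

After 1 (visit(H)): cur=H back=1 fwd=0
After 2 (visit(U)): cur=U back=2 fwd=0
After 3 (visit(R)): cur=R back=3 fwd=0
After 4 (back): cur=U back=2 fwd=1
After 5 (forward): cur=R back=3 fwd=0
After 6 (visit(F)): cur=F back=4 fwd=0
After 7 (back): cur=R back=3 fwd=1
After 8 (back): cur=U back=2 fwd=2
After 9 (visit(Z)): cur=Z back=3 fwd=0
After 10 (visit(V)): cur=V back=4 fwd=0
After 11 (back): cur=Z back=3 fwd=1

Answer: Z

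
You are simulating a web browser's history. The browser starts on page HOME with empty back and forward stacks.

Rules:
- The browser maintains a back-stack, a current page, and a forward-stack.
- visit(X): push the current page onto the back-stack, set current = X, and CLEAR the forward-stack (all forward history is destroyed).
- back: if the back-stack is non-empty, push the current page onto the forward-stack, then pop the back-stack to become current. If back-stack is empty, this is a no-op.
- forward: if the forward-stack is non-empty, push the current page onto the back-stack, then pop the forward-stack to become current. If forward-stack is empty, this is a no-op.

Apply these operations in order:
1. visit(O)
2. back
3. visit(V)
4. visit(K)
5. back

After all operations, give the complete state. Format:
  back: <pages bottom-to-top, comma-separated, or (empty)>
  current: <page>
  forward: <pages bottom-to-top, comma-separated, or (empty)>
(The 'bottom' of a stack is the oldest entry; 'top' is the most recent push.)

Answer: back: HOME
current: V
forward: K

Derivation:
After 1 (visit(O)): cur=O back=1 fwd=0
After 2 (back): cur=HOME back=0 fwd=1
After 3 (visit(V)): cur=V back=1 fwd=0
After 4 (visit(K)): cur=K back=2 fwd=0
After 5 (back): cur=V back=1 fwd=1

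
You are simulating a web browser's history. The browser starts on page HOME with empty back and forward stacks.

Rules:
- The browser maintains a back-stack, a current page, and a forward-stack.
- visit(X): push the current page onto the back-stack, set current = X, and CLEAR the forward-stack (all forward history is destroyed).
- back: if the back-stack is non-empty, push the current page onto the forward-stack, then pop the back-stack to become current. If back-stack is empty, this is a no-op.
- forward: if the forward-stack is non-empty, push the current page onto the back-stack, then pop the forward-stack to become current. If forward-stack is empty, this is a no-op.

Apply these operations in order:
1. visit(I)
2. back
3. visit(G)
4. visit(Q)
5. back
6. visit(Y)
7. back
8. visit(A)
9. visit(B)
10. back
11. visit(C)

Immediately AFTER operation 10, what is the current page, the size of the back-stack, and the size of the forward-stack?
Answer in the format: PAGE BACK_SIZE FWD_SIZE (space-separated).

After 1 (visit(I)): cur=I back=1 fwd=0
After 2 (back): cur=HOME back=0 fwd=1
After 3 (visit(G)): cur=G back=1 fwd=0
After 4 (visit(Q)): cur=Q back=2 fwd=0
After 5 (back): cur=G back=1 fwd=1
After 6 (visit(Y)): cur=Y back=2 fwd=0
After 7 (back): cur=G back=1 fwd=1
After 8 (visit(A)): cur=A back=2 fwd=0
After 9 (visit(B)): cur=B back=3 fwd=0
After 10 (back): cur=A back=2 fwd=1

A 2 1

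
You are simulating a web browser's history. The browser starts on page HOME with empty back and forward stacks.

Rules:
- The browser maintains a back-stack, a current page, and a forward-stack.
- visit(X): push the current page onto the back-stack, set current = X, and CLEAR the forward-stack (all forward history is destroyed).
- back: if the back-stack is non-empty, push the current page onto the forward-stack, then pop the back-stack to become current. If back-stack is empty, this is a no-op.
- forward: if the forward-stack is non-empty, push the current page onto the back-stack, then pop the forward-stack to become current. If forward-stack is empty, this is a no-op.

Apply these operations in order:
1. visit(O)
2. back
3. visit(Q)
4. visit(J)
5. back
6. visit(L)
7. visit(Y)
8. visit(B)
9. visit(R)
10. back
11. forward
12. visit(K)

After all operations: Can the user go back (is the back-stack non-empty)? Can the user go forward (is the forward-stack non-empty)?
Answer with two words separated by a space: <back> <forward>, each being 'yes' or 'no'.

Answer: yes no

Derivation:
After 1 (visit(O)): cur=O back=1 fwd=0
After 2 (back): cur=HOME back=0 fwd=1
After 3 (visit(Q)): cur=Q back=1 fwd=0
After 4 (visit(J)): cur=J back=2 fwd=0
After 5 (back): cur=Q back=1 fwd=1
After 6 (visit(L)): cur=L back=2 fwd=0
After 7 (visit(Y)): cur=Y back=3 fwd=0
After 8 (visit(B)): cur=B back=4 fwd=0
After 9 (visit(R)): cur=R back=5 fwd=0
After 10 (back): cur=B back=4 fwd=1
After 11 (forward): cur=R back=5 fwd=0
After 12 (visit(K)): cur=K back=6 fwd=0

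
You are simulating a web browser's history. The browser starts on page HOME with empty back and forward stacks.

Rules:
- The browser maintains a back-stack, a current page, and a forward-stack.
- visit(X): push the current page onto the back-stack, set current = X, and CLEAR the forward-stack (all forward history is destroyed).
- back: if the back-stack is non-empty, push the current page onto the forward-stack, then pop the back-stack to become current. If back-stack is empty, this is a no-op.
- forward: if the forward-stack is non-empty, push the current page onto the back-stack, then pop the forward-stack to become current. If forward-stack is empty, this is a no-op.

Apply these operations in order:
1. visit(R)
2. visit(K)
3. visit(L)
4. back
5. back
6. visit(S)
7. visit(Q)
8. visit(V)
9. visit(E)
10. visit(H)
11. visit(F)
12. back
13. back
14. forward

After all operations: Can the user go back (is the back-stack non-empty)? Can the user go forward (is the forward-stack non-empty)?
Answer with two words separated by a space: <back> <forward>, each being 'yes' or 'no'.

After 1 (visit(R)): cur=R back=1 fwd=0
After 2 (visit(K)): cur=K back=2 fwd=0
After 3 (visit(L)): cur=L back=3 fwd=0
After 4 (back): cur=K back=2 fwd=1
After 5 (back): cur=R back=1 fwd=2
After 6 (visit(S)): cur=S back=2 fwd=0
After 7 (visit(Q)): cur=Q back=3 fwd=0
After 8 (visit(V)): cur=V back=4 fwd=0
After 9 (visit(E)): cur=E back=5 fwd=0
After 10 (visit(H)): cur=H back=6 fwd=0
After 11 (visit(F)): cur=F back=7 fwd=0
After 12 (back): cur=H back=6 fwd=1
After 13 (back): cur=E back=5 fwd=2
After 14 (forward): cur=H back=6 fwd=1

Answer: yes yes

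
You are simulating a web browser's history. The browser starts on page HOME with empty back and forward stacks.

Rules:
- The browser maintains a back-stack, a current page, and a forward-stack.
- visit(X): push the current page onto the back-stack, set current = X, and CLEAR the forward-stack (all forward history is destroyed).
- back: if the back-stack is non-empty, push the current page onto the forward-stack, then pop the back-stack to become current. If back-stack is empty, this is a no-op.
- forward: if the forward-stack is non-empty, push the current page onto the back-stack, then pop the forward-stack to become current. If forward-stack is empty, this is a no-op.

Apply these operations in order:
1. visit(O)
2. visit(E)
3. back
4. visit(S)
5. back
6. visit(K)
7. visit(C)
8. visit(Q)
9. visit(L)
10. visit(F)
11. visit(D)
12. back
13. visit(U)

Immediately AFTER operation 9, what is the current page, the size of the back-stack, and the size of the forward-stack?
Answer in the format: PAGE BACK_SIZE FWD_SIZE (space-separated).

After 1 (visit(O)): cur=O back=1 fwd=0
After 2 (visit(E)): cur=E back=2 fwd=0
After 3 (back): cur=O back=1 fwd=1
After 4 (visit(S)): cur=S back=2 fwd=0
After 5 (back): cur=O back=1 fwd=1
After 6 (visit(K)): cur=K back=2 fwd=0
After 7 (visit(C)): cur=C back=3 fwd=0
After 8 (visit(Q)): cur=Q back=4 fwd=0
After 9 (visit(L)): cur=L back=5 fwd=0

L 5 0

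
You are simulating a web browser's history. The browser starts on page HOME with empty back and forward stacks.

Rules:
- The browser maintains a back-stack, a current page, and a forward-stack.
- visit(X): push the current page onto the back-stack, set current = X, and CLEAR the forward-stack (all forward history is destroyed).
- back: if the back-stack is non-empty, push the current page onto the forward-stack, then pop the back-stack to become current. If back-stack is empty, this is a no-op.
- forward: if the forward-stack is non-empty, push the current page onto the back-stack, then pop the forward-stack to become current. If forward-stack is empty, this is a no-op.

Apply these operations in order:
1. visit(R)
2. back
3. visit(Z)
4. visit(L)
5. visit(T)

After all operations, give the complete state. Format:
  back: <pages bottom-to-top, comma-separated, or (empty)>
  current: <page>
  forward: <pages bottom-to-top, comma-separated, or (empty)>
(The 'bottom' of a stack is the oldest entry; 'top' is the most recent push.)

After 1 (visit(R)): cur=R back=1 fwd=0
After 2 (back): cur=HOME back=0 fwd=1
After 3 (visit(Z)): cur=Z back=1 fwd=0
After 4 (visit(L)): cur=L back=2 fwd=0
After 5 (visit(T)): cur=T back=3 fwd=0

Answer: back: HOME,Z,L
current: T
forward: (empty)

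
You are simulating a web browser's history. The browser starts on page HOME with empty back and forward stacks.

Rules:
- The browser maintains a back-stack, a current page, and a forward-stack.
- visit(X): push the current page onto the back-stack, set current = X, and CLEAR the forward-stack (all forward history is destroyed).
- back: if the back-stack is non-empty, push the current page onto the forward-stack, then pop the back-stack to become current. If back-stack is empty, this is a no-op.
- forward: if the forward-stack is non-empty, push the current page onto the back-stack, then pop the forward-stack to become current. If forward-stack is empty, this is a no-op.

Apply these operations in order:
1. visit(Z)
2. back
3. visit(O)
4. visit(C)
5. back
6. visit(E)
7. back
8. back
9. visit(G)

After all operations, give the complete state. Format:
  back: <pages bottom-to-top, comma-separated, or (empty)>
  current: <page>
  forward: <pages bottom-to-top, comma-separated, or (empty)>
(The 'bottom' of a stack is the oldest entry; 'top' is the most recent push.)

After 1 (visit(Z)): cur=Z back=1 fwd=0
After 2 (back): cur=HOME back=0 fwd=1
After 3 (visit(O)): cur=O back=1 fwd=0
After 4 (visit(C)): cur=C back=2 fwd=0
After 5 (back): cur=O back=1 fwd=1
After 6 (visit(E)): cur=E back=2 fwd=0
After 7 (back): cur=O back=1 fwd=1
After 8 (back): cur=HOME back=0 fwd=2
After 9 (visit(G)): cur=G back=1 fwd=0

Answer: back: HOME
current: G
forward: (empty)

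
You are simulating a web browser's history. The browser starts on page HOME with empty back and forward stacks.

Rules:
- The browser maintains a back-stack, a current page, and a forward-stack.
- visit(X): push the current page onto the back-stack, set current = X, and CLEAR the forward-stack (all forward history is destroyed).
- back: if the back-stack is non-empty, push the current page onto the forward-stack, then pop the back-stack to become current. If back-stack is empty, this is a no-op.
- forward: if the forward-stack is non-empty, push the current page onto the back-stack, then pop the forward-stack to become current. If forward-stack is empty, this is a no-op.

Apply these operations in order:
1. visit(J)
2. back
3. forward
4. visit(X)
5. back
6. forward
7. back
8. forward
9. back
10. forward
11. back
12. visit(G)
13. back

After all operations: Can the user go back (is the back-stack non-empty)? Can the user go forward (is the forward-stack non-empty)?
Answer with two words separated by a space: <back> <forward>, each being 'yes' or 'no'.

Answer: yes yes

Derivation:
After 1 (visit(J)): cur=J back=1 fwd=0
After 2 (back): cur=HOME back=0 fwd=1
After 3 (forward): cur=J back=1 fwd=0
After 4 (visit(X)): cur=X back=2 fwd=0
After 5 (back): cur=J back=1 fwd=1
After 6 (forward): cur=X back=2 fwd=0
After 7 (back): cur=J back=1 fwd=1
After 8 (forward): cur=X back=2 fwd=0
After 9 (back): cur=J back=1 fwd=1
After 10 (forward): cur=X back=2 fwd=0
After 11 (back): cur=J back=1 fwd=1
After 12 (visit(G)): cur=G back=2 fwd=0
After 13 (back): cur=J back=1 fwd=1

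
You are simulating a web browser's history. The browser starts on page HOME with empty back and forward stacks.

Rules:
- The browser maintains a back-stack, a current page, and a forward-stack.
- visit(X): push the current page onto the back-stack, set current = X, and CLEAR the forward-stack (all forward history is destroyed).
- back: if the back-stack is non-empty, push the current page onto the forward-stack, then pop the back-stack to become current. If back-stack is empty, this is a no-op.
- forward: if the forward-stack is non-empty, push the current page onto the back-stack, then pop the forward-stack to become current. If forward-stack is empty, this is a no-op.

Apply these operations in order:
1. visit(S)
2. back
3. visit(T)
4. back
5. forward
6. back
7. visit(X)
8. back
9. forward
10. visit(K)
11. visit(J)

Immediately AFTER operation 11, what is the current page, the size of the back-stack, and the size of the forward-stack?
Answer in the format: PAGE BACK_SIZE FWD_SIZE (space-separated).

After 1 (visit(S)): cur=S back=1 fwd=0
After 2 (back): cur=HOME back=0 fwd=1
After 3 (visit(T)): cur=T back=1 fwd=0
After 4 (back): cur=HOME back=0 fwd=1
After 5 (forward): cur=T back=1 fwd=0
After 6 (back): cur=HOME back=0 fwd=1
After 7 (visit(X)): cur=X back=1 fwd=0
After 8 (back): cur=HOME back=0 fwd=1
After 9 (forward): cur=X back=1 fwd=0
After 10 (visit(K)): cur=K back=2 fwd=0
After 11 (visit(J)): cur=J back=3 fwd=0

J 3 0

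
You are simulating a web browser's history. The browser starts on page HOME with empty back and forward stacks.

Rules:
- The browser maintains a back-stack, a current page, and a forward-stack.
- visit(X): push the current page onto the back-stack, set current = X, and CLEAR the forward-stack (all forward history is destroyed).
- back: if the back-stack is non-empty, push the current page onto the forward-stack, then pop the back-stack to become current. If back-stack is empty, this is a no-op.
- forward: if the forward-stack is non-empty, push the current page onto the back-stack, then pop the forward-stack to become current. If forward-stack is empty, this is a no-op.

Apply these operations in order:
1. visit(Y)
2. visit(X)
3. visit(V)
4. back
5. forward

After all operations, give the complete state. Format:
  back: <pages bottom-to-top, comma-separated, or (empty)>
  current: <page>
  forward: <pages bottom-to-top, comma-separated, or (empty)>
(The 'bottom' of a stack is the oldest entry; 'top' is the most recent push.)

Answer: back: HOME,Y,X
current: V
forward: (empty)

Derivation:
After 1 (visit(Y)): cur=Y back=1 fwd=0
After 2 (visit(X)): cur=X back=2 fwd=0
After 3 (visit(V)): cur=V back=3 fwd=0
After 4 (back): cur=X back=2 fwd=1
After 5 (forward): cur=V back=3 fwd=0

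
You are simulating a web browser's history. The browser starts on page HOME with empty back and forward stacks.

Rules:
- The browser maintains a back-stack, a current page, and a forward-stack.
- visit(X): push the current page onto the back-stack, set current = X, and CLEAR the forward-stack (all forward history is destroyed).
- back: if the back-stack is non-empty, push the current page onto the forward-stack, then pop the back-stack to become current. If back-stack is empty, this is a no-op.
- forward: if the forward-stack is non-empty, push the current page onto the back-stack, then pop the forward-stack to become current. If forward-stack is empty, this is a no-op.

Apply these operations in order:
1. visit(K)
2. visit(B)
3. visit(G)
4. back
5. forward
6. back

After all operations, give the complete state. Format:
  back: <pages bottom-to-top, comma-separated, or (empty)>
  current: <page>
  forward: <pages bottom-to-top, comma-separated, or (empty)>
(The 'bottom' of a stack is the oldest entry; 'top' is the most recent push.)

After 1 (visit(K)): cur=K back=1 fwd=0
After 2 (visit(B)): cur=B back=2 fwd=0
After 3 (visit(G)): cur=G back=3 fwd=0
After 4 (back): cur=B back=2 fwd=1
After 5 (forward): cur=G back=3 fwd=0
After 6 (back): cur=B back=2 fwd=1

Answer: back: HOME,K
current: B
forward: G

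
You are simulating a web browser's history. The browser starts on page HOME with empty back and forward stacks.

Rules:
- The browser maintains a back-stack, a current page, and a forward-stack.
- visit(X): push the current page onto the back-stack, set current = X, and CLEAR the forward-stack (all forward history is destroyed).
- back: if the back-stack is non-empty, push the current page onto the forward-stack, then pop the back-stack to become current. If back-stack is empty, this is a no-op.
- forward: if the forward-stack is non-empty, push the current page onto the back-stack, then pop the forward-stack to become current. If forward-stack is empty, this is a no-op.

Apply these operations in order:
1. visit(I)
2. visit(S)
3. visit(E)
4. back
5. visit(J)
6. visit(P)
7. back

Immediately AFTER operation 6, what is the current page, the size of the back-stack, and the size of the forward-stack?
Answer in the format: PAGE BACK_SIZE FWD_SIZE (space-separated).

After 1 (visit(I)): cur=I back=1 fwd=0
After 2 (visit(S)): cur=S back=2 fwd=0
After 3 (visit(E)): cur=E back=3 fwd=0
After 4 (back): cur=S back=2 fwd=1
After 5 (visit(J)): cur=J back=3 fwd=0
After 6 (visit(P)): cur=P back=4 fwd=0

P 4 0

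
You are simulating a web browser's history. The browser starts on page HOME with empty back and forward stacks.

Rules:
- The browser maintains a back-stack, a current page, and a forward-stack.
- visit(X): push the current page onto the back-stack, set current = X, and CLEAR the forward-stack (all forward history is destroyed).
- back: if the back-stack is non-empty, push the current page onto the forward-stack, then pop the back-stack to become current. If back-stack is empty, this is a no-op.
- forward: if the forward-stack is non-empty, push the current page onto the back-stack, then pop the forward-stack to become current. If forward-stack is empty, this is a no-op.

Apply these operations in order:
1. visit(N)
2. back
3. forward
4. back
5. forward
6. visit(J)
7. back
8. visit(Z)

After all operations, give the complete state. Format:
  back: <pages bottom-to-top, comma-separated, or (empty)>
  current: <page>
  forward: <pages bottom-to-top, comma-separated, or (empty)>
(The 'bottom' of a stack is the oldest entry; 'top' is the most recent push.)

After 1 (visit(N)): cur=N back=1 fwd=0
After 2 (back): cur=HOME back=0 fwd=1
After 3 (forward): cur=N back=1 fwd=0
After 4 (back): cur=HOME back=0 fwd=1
After 5 (forward): cur=N back=1 fwd=0
After 6 (visit(J)): cur=J back=2 fwd=0
After 7 (back): cur=N back=1 fwd=1
After 8 (visit(Z)): cur=Z back=2 fwd=0

Answer: back: HOME,N
current: Z
forward: (empty)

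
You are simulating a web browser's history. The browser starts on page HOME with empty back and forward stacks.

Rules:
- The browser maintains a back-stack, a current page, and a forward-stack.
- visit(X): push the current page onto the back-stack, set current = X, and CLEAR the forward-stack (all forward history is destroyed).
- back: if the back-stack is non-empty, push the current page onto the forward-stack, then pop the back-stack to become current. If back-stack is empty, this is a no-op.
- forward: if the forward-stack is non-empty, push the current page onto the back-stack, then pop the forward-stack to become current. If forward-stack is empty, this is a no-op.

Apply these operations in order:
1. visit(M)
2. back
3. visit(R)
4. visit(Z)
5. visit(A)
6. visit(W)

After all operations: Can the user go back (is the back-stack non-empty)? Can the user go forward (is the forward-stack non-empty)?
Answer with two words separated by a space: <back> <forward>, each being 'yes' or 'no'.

Answer: yes no

Derivation:
After 1 (visit(M)): cur=M back=1 fwd=0
After 2 (back): cur=HOME back=0 fwd=1
After 3 (visit(R)): cur=R back=1 fwd=0
After 4 (visit(Z)): cur=Z back=2 fwd=0
After 5 (visit(A)): cur=A back=3 fwd=0
After 6 (visit(W)): cur=W back=4 fwd=0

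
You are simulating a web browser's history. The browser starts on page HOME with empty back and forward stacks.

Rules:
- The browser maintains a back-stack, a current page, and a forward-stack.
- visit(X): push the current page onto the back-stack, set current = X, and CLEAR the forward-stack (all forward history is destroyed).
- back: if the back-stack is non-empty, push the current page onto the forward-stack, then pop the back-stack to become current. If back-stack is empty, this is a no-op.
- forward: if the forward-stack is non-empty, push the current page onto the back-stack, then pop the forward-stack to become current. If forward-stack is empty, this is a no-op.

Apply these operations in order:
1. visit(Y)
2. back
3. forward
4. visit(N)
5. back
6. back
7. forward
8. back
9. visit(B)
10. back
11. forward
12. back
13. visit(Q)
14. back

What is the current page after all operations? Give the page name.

After 1 (visit(Y)): cur=Y back=1 fwd=0
After 2 (back): cur=HOME back=0 fwd=1
After 3 (forward): cur=Y back=1 fwd=0
After 4 (visit(N)): cur=N back=2 fwd=0
After 5 (back): cur=Y back=1 fwd=1
After 6 (back): cur=HOME back=0 fwd=2
After 7 (forward): cur=Y back=1 fwd=1
After 8 (back): cur=HOME back=0 fwd=2
After 9 (visit(B)): cur=B back=1 fwd=0
After 10 (back): cur=HOME back=0 fwd=1
After 11 (forward): cur=B back=1 fwd=0
After 12 (back): cur=HOME back=0 fwd=1
After 13 (visit(Q)): cur=Q back=1 fwd=0
After 14 (back): cur=HOME back=0 fwd=1

Answer: HOME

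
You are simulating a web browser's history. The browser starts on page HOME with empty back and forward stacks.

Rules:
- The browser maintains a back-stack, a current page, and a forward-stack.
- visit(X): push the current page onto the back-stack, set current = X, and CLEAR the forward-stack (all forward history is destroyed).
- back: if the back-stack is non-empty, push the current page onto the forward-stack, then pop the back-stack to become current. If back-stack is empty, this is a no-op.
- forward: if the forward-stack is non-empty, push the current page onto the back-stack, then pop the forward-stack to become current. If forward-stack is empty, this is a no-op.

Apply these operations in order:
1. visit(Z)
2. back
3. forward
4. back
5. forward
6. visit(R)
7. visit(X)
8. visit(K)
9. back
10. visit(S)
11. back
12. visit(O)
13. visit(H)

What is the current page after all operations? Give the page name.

Answer: H

Derivation:
After 1 (visit(Z)): cur=Z back=1 fwd=0
After 2 (back): cur=HOME back=0 fwd=1
After 3 (forward): cur=Z back=1 fwd=0
After 4 (back): cur=HOME back=0 fwd=1
After 5 (forward): cur=Z back=1 fwd=0
After 6 (visit(R)): cur=R back=2 fwd=0
After 7 (visit(X)): cur=X back=3 fwd=0
After 8 (visit(K)): cur=K back=4 fwd=0
After 9 (back): cur=X back=3 fwd=1
After 10 (visit(S)): cur=S back=4 fwd=0
After 11 (back): cur=X back=3 fwd=1
After 12 (visit(O)): cur=O back=4 fwd=0
After 13 (visit(H)): cur=H back=5 fwd=0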